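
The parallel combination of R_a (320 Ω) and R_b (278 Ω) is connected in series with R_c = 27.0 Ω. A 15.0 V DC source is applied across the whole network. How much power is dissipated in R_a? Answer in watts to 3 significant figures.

0.504 W

First find R_p for the parallel pair, then treat R_p + R_c as a series loop.
R_p = (320×278)/(320+278) = 148.8 Ω
R_total = R_p + 27.0 = 148.8 + 27.0 = 175.8 Ω
I = V / R_total = 15.0 / 175.8 = 0.08534 A
Voltage across the parallel pair: V_p = I × R_p = 0.08534 × 148.8 = 12.70 V
R_a sits across V_p; its power is V_p²/R.
P_R_a = (12.70)² / 320 = 0.5037 W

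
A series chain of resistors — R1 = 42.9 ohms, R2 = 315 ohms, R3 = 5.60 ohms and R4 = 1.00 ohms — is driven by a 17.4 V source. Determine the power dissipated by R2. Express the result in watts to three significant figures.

Every series element carries the same I. Get I from the total resistance, then P = I² × R2.
R_total = 42.9 + 315 + 5.60 + 1.00 = 364.5 Ω
I = V / R_total = 17.4 / 364.5 = 0.04774 A
P_R2 = I² × R2 = (0.04774)² × 315 = 0.7178 W

0.718 W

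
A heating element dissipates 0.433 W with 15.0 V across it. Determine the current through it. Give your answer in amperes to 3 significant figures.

0.0289 A

The two known quantities fix the third via I = P / V.
I = 0.433 / 15.0 = 0.02887 A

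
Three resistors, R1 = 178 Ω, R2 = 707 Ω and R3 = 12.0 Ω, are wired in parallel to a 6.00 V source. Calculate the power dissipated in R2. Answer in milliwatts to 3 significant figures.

50.9 mW

Every branch has 6.00 V across it, so for R2 the power is simply V²/R.
P_R2 = V² / R2 = (6.00)² / 707 Ω = 0.05092 W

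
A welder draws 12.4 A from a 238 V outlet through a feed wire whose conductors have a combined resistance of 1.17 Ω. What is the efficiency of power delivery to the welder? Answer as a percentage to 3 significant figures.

93.9 %

The feed wire carries the full 12.4 A.
P_line = I² R_line = (12.40)² × 1.17 = 179.9 W
P_source = V I = 238 × 12.40 = 2951 W; P_load = 2771 W
η = P_load / P_source = 2771 / 2951 = 0.9390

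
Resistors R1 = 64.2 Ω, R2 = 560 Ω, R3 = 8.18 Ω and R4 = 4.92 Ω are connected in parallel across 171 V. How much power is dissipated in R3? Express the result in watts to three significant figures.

3570 W

Every branch has 171 V across it, so for R3 the power is simply V²/R.
P_R3 = V² / R3 = (171)² / 8.18 Ω = 3575 W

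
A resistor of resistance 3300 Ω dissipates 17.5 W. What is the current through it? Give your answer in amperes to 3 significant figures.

0.0728 A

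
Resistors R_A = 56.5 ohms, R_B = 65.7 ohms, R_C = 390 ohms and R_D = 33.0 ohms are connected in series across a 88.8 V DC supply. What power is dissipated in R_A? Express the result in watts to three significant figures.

1.50 W

The current is common to all series resistors; compute it, then apply P = I²R for the target.
R_total = 56.5 + 65.7 + 390 + 33.0 = 545.2 Ω
I = V / R_total = 88.8 / 545.2 = 0.1629 A
P_R_A = I² × R_A = (0.1629)² × 56.5 = 1.499 W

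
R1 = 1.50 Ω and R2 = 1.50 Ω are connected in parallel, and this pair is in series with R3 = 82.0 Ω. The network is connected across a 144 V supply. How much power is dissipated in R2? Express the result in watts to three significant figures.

First find R_p for the parallel pair, then treat R_p + R3 as a series loop.
R_p = (1.50×1.50)/(1.50+1.50) = 0.7500 Ω
R_total = R_p + 82.0 = 0.7500 + 82.0 = 82.75 Ω
I = V / R_total = 144 / 82.75 = 1.740 A
Voltage across the parallel pair: V_p = I × R_p = 1.740 × 0.7500 = 1.305 V
Use P = V²/R for R2 with V = V_p.
P_R2 = (1.305)² / 1.50 = 1.136 W

1.14 W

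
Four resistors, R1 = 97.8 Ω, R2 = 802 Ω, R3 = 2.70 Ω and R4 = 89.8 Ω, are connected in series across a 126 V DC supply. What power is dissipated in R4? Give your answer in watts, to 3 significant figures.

The current is common to all series resistors; compute it, then apply P = I²R for the target.
R_total = 97.8 + 802 + 2.70 + 89.8 = 992.3 Ω
I = V / R_total = 126 / 992.3 = 0.1270 A
P_R4 = I² × R4 = (0.1270)² × 89.8 = 1.448 W

1.45 W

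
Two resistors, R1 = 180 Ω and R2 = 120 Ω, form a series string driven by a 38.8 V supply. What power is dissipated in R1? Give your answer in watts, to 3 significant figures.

Every series element carries the same I. Get I from the total resistance, then P = I² × R1.
R_total = 180 + 120 = 300.0 Ω
I = V / R_total = 38.8 / 300.0 = 0.1293 A
P_R1 = I² × R1 = (0.1293)² × 180 = 3.011 W

3.01 W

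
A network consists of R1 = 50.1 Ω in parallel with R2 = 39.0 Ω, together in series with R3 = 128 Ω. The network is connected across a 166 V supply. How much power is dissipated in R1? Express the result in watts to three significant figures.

Combine R1 and R2 into their parallel equivalent first, reducing the network to two series resistors.
R_p = (50.1×39.0)/(50.1+39.0) = 21.93 Ω
R_total = R_p + 128 = 21.93 + 128 = 149.9 Ω
I = V / R_total = 166 / 149.9 = 1.107 A
Voltage across the parallel pair: V_p = I × R_p = 1.107 × 21.93 = 24.28 V
R1 sits across V_p; its power is V_p²/R.
P_R1 = (24.28)² / 50.1 = 11.77 W

11.8 W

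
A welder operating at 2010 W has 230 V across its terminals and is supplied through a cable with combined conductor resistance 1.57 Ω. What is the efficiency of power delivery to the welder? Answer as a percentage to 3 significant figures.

I = P / V = 2010 / 230 = 8.739 A through the cable.
P_line = I² R_line = (8.739)² × 1.57 = 119.9 W
P_source = P_load + P_line = 2010 + 119.9 = 2130 W
η = P_load / P_source = 2010 / 2130 = 0.9437

94.4 %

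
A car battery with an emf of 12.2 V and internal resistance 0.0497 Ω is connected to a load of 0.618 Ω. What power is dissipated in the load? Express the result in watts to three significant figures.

Load and internal resistance form a series loop — compute the loop current, then the load power via I²R.
I = ε / (r + R) = 12.2 / (0.0497 + 0.618) = 18.27 A
P_load = I² R = (18.27)² × 0.618 = 206.3 W

206 W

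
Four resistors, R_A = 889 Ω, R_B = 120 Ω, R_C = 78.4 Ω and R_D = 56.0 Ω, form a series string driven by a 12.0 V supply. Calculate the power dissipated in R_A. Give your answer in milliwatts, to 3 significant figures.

97.9 mW

In a series string the same current flows through every resistor — find that current, then P = I²R for the one we want.
R_total = 889 + 120 + 78.4 + 56.0 = 1143 Ω
I = V / R_total = 12.0 / 1143 = 0.01050 A
P_R_A = I² × R_A = (0.01050)² × 889 = 0.09792 W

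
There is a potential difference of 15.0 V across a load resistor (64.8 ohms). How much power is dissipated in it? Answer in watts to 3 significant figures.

3.47 W

We know the drop across the element and its resistance — P = V²/R, one step.
P = (15.0 V)² / 64.8 Ω = 3.472 W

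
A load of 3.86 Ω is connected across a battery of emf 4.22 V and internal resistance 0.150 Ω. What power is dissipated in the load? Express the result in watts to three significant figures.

4.27 W

Find the circuit current first, then P = I²R for the load (series elements share I).
I = ε / (r + R) = 4.22 / (0.150 + 3.86) = 1.052 A
P_load = I² R = (1.052)² × 3.86 = 4.275 W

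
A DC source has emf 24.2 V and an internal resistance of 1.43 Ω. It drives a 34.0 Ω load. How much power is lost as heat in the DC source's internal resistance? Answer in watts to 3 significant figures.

0.667 W

The internal resistance carries the same current as the load; P_int = I²r.
I = ε / (r + R) = 24.2 / (1.43 + 34.0) = 0.6830 A
P_int = I² r = (0.6830)² × 1.43 = 0.6672 W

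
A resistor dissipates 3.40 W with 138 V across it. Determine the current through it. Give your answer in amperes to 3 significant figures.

Inverting the appropriate power form: I = P / V.
I = 3.40 / 138 = 0.02464 A

0.0246 A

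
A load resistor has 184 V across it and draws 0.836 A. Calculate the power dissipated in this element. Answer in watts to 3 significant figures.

Both the voltage across and the current through the element are known, so P = V I applies directly.
P = 184 V × 0.8360 A = 153.8 W

154 W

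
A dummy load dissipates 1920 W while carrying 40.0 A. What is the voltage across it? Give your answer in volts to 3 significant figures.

48.0 V

Inverting the appropriate power form: V = P / I.
V = 1920 / 40.00 = 48.00 V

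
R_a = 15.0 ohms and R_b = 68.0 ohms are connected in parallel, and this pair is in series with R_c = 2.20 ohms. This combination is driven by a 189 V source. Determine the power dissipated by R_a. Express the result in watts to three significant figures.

Collapse the R_a‖R_b pair into one equivalent R_p; then R_p and R_c form a series string.
R_p = (15.0×68.0)/(15.0+68.0) = 12.29 Ω
R_total = R_p + 2.20 = 12.29 + 2.20 = 14.49 Ω
I = V / R_total = 189 / 14.49 = 13.04 A
Voltage across the parallel pair: V_p = I × R_p = 13.04 × 12.29 = 160.3 V
R_a has V_p across it, so P = V_p²/R_a.
P_R_a = (160.3)² / 15.0 = 1713 W

1710 W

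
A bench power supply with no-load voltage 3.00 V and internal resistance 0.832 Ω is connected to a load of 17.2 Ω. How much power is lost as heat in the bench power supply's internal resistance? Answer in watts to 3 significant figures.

0.0230 W

r is in series with the load, so it carries the full circuit current — the loss in it is I²r.
I = ε / (r + R) = 3.00 / (0.832 + 17.2) = 0.1664 A
P_int = I² r = (0.1664)² × 0.832 = 0.02303 W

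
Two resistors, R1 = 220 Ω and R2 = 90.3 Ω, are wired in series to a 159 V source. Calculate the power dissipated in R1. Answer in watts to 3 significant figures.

57.8 W

Series elements share the same current, so find I first, then use P = I²R.
R_total = 220 + 90.3 = 310.3 Ω
I = V / R_total = 159 / 310.3 = 0.5124 A
P_R1 = I² × R1 = (0.5124)² × 220 = 57.76 W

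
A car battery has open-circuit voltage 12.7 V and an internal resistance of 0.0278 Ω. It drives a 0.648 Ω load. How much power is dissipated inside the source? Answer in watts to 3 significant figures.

9.82 W

The internal resistance carries the same current as the load; P_int = I²r.
I = ε / (r + R) = 12.7 / (0.0278 + 0.648) = 18.79 A
P_int = I² r = (18.79)² × 0.0278 = 9.818 W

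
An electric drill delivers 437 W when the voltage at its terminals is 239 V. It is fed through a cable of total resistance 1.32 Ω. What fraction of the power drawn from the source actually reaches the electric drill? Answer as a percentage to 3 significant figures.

99.0 %

I = P / V = 437 / 239 = 1.828 A through the cable.
P_line = I² R_line = (1.828)² × 1.32 = 4.413 W
P_source = P_load + P_line = 437.0 + 4.413 = 441.4 W
η = P_load / P_source = 437.0 / 441.4 = 0.9900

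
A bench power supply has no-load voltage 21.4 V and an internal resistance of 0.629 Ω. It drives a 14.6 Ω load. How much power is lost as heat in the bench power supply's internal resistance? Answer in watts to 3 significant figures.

The internal resistance carries the same current as the load; P_int = I²r.
I = ε / (r + R) = 21.4 / (0.629 + 14.6) = 1.405 A
P_int = I² r = (1.405)² × 0.629 = 1.242 W

1.24 W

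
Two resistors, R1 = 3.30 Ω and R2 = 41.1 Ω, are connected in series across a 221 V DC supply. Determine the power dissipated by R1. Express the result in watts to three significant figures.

81.8 W

Since the resistors are in series they all carry the loop current I = V/R_total; the power in any one is I²R.
R_total = 3.30 + 41.1 = 44.40 Ω
I = V / R_total = 221 / 44.40 = 4.977 A
P_R1 = I² × R1 = (4.977)² × 3.30 = 81.76 W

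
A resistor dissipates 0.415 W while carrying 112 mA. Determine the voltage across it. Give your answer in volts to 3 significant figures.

3.71 V

Rearranging the power relation for the two known quantities gives V = P / I.
V = 0.415 / 0.1120 = 3.705 V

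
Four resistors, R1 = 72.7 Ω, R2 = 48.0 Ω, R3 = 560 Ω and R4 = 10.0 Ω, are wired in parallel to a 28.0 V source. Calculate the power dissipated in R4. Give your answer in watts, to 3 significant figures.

The supply voltage appears across each parallel branch — just use P = V²/R4.
P_R4 = V² / R4 = (28.0)² / 10.0 Ω = 78.40 W

78.4 W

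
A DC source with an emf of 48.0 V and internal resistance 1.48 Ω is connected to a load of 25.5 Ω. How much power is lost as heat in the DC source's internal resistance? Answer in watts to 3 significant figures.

The internal resistance carries the same current as the load; P_int = I²r.
I = ε / (r + R) = 48.0 / (1.48 + 25.5) = 1.779 A
P_int = I² r = (1.779)² × 1.48 = 4.684 W

4.68 W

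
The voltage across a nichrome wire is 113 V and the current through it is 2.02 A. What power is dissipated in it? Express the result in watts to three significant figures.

228 W

Since both terminal voltage and current are stated, P = V I gives the power in one step.
P = 113 V × 2.020 A = 228.3 W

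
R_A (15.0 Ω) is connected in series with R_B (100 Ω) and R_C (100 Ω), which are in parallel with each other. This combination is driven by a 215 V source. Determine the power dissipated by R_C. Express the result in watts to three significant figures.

274 W

First combine the parallel branches into one equivalent R_p, then R_A + R_p is a series pair.
R_p = (100×100)/(100+100) = 50.00 Ω
R_total = 15.0 + 50.00 = 65.00 Ω
I = V / R_total = 215 / 65.00 = 3.308 A
Voltage across the parallel pair: V_p = I × R_p = 3.308 × 50.00 = 165.4 V
With V_p across R_C, its power is V_p²/R_C.
P_R_C = (165.4)² / 100 = 273.5 W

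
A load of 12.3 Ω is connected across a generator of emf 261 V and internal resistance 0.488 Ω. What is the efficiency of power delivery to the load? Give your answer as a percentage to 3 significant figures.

96.2 %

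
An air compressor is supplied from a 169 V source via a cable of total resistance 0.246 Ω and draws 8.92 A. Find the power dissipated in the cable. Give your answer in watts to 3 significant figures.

The cable is a series resistance carrying the load current; its dissipation is I²R_line.
The cable carries the full 8.92 A.
P_line = I² R_line = (8.920)² × 0.246 = 19.57 W

19.6 W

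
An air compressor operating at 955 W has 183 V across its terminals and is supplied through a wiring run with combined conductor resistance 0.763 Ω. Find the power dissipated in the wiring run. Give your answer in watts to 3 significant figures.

20.8 W

Line loss is just I²R for the cable — we know both I and R_line directly.
I = P / V = 955 / 183 = 5.219 A through the wiring run.
P_line = I² R_line = (5.219)² × 0.763 = 20.78 W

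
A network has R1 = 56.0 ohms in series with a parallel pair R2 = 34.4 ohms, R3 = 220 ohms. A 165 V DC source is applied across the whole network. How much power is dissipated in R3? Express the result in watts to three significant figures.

Reduce the parallel pair to R_p first; the network is then a simple series string.
R_p = (34.4×220)/(34.4+220) = 29.75 Ω
R_total = 56.0 + 29.75 = 85.75 Ω
I = V / R_total = 165 / 85.75 = 1.924 A
Voltage across the parallel pair: V_p = I × R_p = 1.924 × 29.75 = 57.24 V
R3 sees V_p directly, so P = V_p² / R3.
P_R3 = (57.24)² / 220 = 14.89 W

14.9 W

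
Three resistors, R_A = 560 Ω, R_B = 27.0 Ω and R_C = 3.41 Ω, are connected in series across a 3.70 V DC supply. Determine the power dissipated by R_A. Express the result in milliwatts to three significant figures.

In a series string the same current flows through every resistor — find that current, then P = I²R for the one we want.
R_total = 560 + 27.0 + 3.41 = 590.4 Ω
I = V / R_total = 3.70 / 590.4 = 0.006267 A
P_R_A = I² × R_A = (0.006267)² × 560 = 0.02199 W

22.0 mW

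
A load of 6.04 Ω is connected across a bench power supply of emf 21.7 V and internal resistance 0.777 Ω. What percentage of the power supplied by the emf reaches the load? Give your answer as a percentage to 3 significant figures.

88.6 %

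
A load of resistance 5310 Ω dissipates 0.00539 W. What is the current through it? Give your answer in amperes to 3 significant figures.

0.00101 A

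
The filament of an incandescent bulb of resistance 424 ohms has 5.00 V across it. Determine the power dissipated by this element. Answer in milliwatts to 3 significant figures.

59.0 mW

We know the drop across the element and its resistance — P = V²/R, one step.
P = (5.00 V)² / 424 Ω = 0.05896 W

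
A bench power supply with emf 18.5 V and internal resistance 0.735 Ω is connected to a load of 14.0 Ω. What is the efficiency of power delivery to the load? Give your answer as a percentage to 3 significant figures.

η = P_load/(P_load+P_int) = I²R/(I²R+I²r) = R/(R+r) — the I² cancels for series elements.
η = R / (R + r) = 14.0 / (14.0 + 0.735) = 0.9501

95.0 %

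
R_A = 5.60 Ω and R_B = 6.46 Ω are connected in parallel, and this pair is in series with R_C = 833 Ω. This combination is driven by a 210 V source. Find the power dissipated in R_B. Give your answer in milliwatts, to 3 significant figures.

Combine R_A and R_B into their parallel equivalent first, reducing the network to two series resistors.
R_p = (5.60×6.46)/(5.60+6.46) = 3.000 Ω
R_total = R_p + 833 = 3.000 + 833 = 836.0 Ω
I = V / R_total = 210 / 836.0 = 0.2512 A
Voltage across the parallel pair: V_p = I × R_p = 0.2512 × 3.000 = 0.7535 V
R_B sits across V_p; its power is V_p²/R.
P_R_B = (0.7535)² / 6.46 = 0.08789 W

87.9 mW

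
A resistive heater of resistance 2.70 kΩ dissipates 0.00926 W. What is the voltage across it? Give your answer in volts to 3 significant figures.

5.00 V

From P = V I = I²R = V²/R, with the two given quantities we get V = √(P R).
V = √(0.00926 × 2700) = 5.000 V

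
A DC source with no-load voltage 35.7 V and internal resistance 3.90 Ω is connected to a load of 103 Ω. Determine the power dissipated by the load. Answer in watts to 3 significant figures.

Find the circuit current first, then P = I²R for the load (series elements share I).
I = ε / (r + R) = 35.7 / (3.90 + 103) = 0.3340 A
P_load = I² R = (0.3340)² × 103 = 11.49 W

11.5 W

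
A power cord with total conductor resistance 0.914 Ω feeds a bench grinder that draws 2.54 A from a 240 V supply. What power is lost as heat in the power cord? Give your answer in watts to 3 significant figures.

Only the current and the line resistance are needed for the I²R loss.
The power cord carries the full 2.54 A.
P_line = I² R_line = (2.540)² × 0.914 = 5.897 W

5.90 W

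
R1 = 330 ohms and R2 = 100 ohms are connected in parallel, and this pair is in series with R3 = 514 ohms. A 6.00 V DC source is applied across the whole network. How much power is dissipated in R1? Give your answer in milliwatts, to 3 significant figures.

1.84 mW

Combine R1 and R2 into their parallel equivalent first, reducing the network to two series resistors.
R_p = (330×100)/(330+100) = 76.74 Ω
R_total = R_p + 514 = 76.74 + 514 = 590.7 Ω
I = V / R_total = 6.00 / 590.7 = 0.01016 A
Voltage across the parallel pair: V_p = I × R_p = 0.01016 × 76.74 = 0.7795 V
Use P = V²/R for R1 with V = V_p.
P_R1 = (0.7795)² / 330 = 0.001841 W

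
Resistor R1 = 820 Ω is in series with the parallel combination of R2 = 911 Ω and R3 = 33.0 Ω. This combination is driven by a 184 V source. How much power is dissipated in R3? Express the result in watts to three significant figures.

1.43 W

First combine the parallel branches into one equivalent R_p, then R1 + R_p is a series pair.
R_p = (911×33.0)/(911+33.0) = 31.85 Ω
R_total = 820 + 31.85 = 851.8 Ω
I = V / R_total = 184 / 851.8 = 0.2160 A
Voltage across the parallel pair: V_p = I × R_p = 0.2160 × 31.85 = 6.879 V
With V_p across R3, its power is V_p²/R3.
P_R3 = (6.879)² / 33.0 = 1.434 W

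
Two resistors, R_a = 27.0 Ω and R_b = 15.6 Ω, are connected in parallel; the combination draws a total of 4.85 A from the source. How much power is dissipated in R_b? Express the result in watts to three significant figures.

147 W

Parallel branches share V, not I — compute V via R_eq, then use V²/R for the target branch.
1/R_eq = 1/27.0 + 1/15.6 ⇒ R_eq = 9.887 Ω
V = I_total × R_eq = 4.850 × 9.887 = 47.95 V
P_R_b = V² / R_b = (47.95)² / 15.6 = 147.4 W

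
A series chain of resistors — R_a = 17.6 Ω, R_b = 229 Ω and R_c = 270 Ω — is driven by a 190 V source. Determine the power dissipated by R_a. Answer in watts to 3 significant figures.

2.38 W

Since the resistors are in series they all carry the loop current I = V/R_total; the power in any one is I²R.
R_total = 17.6 + 229 + 270 = 516.6 Ω
I = V / R_total = 190 / 516.6 = 0.3678 A
P_R_a = I² × R_a = (0.3678)² × 17.6 = 2.381 W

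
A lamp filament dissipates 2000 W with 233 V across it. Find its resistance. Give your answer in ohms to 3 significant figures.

27.1 Ω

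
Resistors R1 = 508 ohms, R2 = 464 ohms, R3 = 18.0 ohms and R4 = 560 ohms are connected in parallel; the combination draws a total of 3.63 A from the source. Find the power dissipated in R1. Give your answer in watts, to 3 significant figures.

6.87 W

Only the total current is stated, so first find the parallel equivalent to get the voltage across the combination.
1/R_eq = 1/508 + 1/464 + 1/18.0 + 1/560 ⇒ R_eq = 16.27 Ω
V = I_total × R_eq = 3.630 × 16.27 = 59.06 V
P_R1 = V² / R1 = (59.06)² / 508 = 6.866 W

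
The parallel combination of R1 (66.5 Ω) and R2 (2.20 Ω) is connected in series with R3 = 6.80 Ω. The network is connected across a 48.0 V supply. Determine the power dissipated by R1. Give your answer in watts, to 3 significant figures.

Reduce the parallel combination to a single R_p; the circuit then becomes R_p in series with the remaining resistor.
R_p = (66.5×2.20)/(66.5+2.20) = 2.130 Ω
R_total = R_p + 6.80 = 2.130 + 6.80 = 8.930 Ω
I = V / R_total = 48.0 / 8.930 = 5.375 A
Voltage across the parallel pair: V_p = I × R_p = 5.375 × 2.130 = 11.45 V
R1 sits across V_p; its power is V_p²/R.
P_R1 = (11.45)² / 66.5 = 1.971 W

1.97 W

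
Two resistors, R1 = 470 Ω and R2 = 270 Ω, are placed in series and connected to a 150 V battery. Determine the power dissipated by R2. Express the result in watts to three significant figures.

11.1 W

Every series element carries the same I. Get I from the total resistance, then P = I² × R2.
R_total = 470 + 270 = 740.0 Ω
I = V / R_total = 150 / 740.0 = 0.2027 A
P_R2 = I² × R2 = (0.2027)² × 270 = 11.09 W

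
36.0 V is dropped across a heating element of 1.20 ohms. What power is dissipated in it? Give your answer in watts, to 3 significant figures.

1080 W

Voltage and resistance are given, so P = V²/R is the one-step route.
P = (36.0 V)² / 1.20 Ω = 1080 W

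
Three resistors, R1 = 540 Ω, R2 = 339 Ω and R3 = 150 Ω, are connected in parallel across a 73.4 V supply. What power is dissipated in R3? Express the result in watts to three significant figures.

35.9 W

Each parallel branch sees the full supply voltage, so P = V²/R applies directly to the target branch.
P_R3 = V² / R3 = (73.4)² / 150 Ω = 35.92 W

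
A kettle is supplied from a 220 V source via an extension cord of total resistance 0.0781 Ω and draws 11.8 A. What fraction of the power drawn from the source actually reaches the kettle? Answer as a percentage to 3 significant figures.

The extension cord carries the full 11.8 A.
P_line = I² R_line = (11.80)² × 0.0781 = 10.87 W
P_source = V I = 220 × 11.80 = 2596 W; P_load = 2585 W
η = P_load / P_source = 2585 / 2596 = 0.9958

99.6 %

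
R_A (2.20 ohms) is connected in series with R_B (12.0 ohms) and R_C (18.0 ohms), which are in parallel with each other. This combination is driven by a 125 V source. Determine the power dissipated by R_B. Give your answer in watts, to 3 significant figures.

Reduce the parallel pair to R_p first; the network is then a simple series string.
R_p = (12.0×18.0)/(12.0+18.0) = 7.200 Ω
R_total = 2.20 + 7.200 = 9.400 Ω
I = V / R_total = 125 / 9.400 = 13.30 A
Voltage across the parallel pair: V_p = I × R_p = 13.30 × 7.200 = 95.74 V
R_B sees V_p directly, so P = V_p² / R_B.
P_R_B = (95.74)² / 12.0 = 763.9 W

764 W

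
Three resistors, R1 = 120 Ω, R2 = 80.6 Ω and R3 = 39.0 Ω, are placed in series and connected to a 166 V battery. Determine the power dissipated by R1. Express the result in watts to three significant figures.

Since the resistors are in series they all carry the loop current I = V/R_total; the power in any one is I²R.
R_total = 120 + 80.6 + 39.0 = 239.6 Ω
I = V / R_total = 166 / 239.6 = 0.6928 A
P_R1 = I² × R1 = (0.6928)² × 120 = 57.60 W

57.6 W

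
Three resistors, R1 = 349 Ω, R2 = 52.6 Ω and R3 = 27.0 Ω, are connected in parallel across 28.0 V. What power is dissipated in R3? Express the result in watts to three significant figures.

29.0 W

Each parallel branch sees the full supply voltage, so P = V²/R applies directly to the target branch.
P_R3 = V² / R3 = (28.0)² / 27.0 Ω = 29.04 W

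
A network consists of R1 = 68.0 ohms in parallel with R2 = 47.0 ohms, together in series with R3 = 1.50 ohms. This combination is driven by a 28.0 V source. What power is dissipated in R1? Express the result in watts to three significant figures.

Reduce the parallel combination to a single R_p; the circuit then becomes R_p in series with the remaining resistor.
R_p = (68.0×47.0)/(68.0+47.0) = 27.79 Ω
R_total = R_p + 1.50 = 27.79 + 1.50 = 29.29 Ω
I = V / R_total = 28.0 / 29.29 = 0.9559 A
Voltage across the parallel pair: V_p = I × R_p = 0.9559 × 27.79 = 26.57 V
Use P = V²/R for R1 with V = V_p.
P_R1 = (26.57)² / 68.0 = 10.38 W

10.4 W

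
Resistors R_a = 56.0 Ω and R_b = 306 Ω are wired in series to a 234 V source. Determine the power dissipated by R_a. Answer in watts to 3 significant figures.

The current is common to all series resistors; compute it, then apply P = I²R for the target.
R_total = 56.0 + 306 = 362.0 Ω
I = V / R_total = 234 / 362.0 = 0.6464 A
P_R_a = I² × R_a = (0.6464)² × 56.0 = 23.40 W

23.4 W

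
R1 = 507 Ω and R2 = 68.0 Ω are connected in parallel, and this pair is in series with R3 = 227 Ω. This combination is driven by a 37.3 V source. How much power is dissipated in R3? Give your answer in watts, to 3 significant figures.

First find R_p for the parallel pair, then treat R_p + R3 as a series loop.
R_p = (507×68.0)/(507+68.0) = 59.96 Ω
R_total = R_p + 227 = 59.96 + 227 = 287.0 Ω
I = V / R_total = 37.3 / 287.0 = 0.1300 A
R3 is the series element, so its power is I²R.
P_R3 = (0.1300)² × 227 = 3.835 W

3.84 W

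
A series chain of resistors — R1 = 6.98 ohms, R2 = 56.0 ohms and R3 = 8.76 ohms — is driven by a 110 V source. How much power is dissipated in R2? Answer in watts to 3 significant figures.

132 W

Every series element carries the same I. Get I from the total resistance, then P = I² × R2.
R_total = 6.98 + 56.0 + 8.76 = 71.74 Ω
I = V / R_total = 110 / 71.74 = 1.533 A
P_R2 = I² × R2 = (1.533)² × 56.0 = 131.7 W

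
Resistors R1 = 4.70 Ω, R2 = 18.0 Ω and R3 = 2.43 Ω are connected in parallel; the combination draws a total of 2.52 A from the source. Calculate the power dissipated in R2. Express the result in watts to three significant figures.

0.763 W

Parallel branches share V, not I — compute V via R_eq, then use V²/R for the target branch.
1/R_eq = 1/4.70 + 1/18.0 + 1/2.43 ⇒ R_eq = 1.471 Ω
V = I_total × R_eq = 2.520 × 1.471 = 3.707 V
P_R2 = V² / R2 = (3.707)² / 18.0 = 0.7633 W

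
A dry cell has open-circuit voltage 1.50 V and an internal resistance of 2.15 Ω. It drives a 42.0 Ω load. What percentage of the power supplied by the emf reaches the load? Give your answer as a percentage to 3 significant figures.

95.1 %

Efficiency is P_load / P_total. With a series r and R sharing the same I, P = I²R for each, so η = R/(R+r).
η = R / (R + r) = 42.0 / (42.0 + 2.15) = 0.9513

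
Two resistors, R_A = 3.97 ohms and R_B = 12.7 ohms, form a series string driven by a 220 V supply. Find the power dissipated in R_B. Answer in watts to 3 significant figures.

Series elements share the same current, so find I first, then use P = I²R.
R_total = 3.97 + 12.7 = 16.67 Ω
I = V / R_total = 220 / 16.67 = 13.20 A
P_R_B = I² × R_B = (13.20)² × 12.7 = 2212 W

2210 W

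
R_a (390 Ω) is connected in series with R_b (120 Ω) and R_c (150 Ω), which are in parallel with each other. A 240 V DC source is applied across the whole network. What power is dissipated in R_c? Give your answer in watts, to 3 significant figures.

First combine the parallel branches into one equivalent R_p, then R_a + R_p is a series pair.
R_p = (120×150)/(120+150) = 66.67 Ω
R_total = 390 + 66.67 = 456.7 Ω
I = V / R_total = 240 / 456.7 = 0.5255 A
Voltage across the parallel pair: V_p = I × R_p = 0.5255 × 66.67 = 35.04 V
With V_p across R_c, its power is V_p²/R_c.
P_R_c = (35.04)² / 150 = 8.184 W

8.18 W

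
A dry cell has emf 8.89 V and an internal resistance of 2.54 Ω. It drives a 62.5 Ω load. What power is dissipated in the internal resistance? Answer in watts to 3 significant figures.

The source's internal resistance is just another series element carrying I; its dissipation is I²r.
I = ε / (r + R) = 8.89 / (2.54 + 62.5) = 0.1367 A
P_int = I² r = (0.1367)² × 2.54 = 0.04745 W

0.0475 W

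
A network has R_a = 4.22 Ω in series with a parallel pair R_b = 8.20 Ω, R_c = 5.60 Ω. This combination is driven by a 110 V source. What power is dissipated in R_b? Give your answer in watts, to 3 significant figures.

287 W

Reduce the parallel pair to R_p first; the network is then a simple series string.
R_p = (8.20×5.60)/(8.20+5.60) = 3.328 Ω
R_total = 4.22 + 3.328 = 7.548 Ω
I = V / R_total = 110 / 7.548 = 14.57 A
Voltage across the parallel pair: V_p = I × R_p = 14.57 × 3.328 = 48.50 V
With V_p across R_b, its power is V_p²/R_b.
P_R_b = (48.50)² / 8.20 = 286.8 W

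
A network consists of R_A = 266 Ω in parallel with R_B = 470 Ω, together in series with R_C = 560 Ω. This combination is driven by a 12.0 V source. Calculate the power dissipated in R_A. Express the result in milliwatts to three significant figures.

29.3 mW

Combine R_A and R_B into their parallel equivalent first, reducing the network to two series resistors.
R_p = (266×470)/(266+470) = 169.9 Ω
R_total = R_p + 560 = 169.9 + 560 = 729.9 Ω
I = V / R_total = 12.0 / 729.9 = 0.01644 A
Voltage across the parallel pair: V_p = I × R_p = 0.01644 × 169.9 = 2.793 V
R_A sits across V_p; its power is V_p²/R.
P_R_A = (2.793)² / 266 = 0.02932 W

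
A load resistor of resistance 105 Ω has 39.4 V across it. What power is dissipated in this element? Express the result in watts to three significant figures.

14.8 W

With V across and R both known, P = V²/R gives the dissipation directly.
P = (39.4 V)² / 105 Ω = 14.78 W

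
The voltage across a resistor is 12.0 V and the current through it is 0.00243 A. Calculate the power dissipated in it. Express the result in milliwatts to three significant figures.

Both the voltage across and the current through the element are known, so P = V I applies directly.
P = 12.0 V × 0.002430 A = 0.02916 W

29.2 mW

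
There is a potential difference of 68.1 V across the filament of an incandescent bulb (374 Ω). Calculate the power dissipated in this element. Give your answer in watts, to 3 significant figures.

Voltage and resistance are given, so P = V²/R is the one-step route.
P = (68.1 V)² / 374 Ω = 12.40 W

12.4 W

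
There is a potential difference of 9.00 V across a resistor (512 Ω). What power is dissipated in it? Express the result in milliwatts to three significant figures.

158 mW

With V across and R both known, P = V²/R gives the dissipation directly.
P = (9.00 V)² / 512 Ω = 0.1582 W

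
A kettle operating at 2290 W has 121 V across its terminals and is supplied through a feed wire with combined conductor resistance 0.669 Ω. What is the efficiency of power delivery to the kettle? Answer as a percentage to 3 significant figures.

90.5 %

I = P / V = 2290 / 121 = 18.93 A through the feed wire.
P_line = I² R_line = (18.93)² × 0.669 = 239.6 W
P_source = P_load + P_line = 2290 + 239.6 = 2530 W
η = P_load / P_source = 2290 / 2530 = 0.9053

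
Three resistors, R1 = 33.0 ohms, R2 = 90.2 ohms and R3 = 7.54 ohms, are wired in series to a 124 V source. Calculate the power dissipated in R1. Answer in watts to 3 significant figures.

Series elements share the same current, so find I first, then use P = I²R.
R_total = 33.0 + 90.2 + 7.54 = 130.7 Ω
I = V / R_total = 124 / 130.7 = 0.9484 A
P_R1 = I² × R1 = (0.9484)² × 33.0 = 29.69 W

29.7 W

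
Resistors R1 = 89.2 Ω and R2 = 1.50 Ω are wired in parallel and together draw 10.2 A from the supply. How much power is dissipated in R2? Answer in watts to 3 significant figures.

The branches share the same voltage, but only the total current is given — find V from the equivalent resistance first.
1/R_eq = 1/89.2 + 1/1.50 ⇒ R_eq = 1.475 Ω
V = I_total × R_eq = 10.20 × 1.475 = 15.05 V
P_R2 = V² / R2 = (15.05)² / 1.50 = 150.9 W

151 W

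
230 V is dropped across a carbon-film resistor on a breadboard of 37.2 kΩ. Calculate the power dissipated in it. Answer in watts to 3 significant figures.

1.42 W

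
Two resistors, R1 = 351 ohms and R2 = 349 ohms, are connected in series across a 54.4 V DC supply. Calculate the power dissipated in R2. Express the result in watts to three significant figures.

2.11 W

Series elements share the same current, so find I first, then use P = I²R.
R_total = 351 + 349 = 700.0 Ω
I = V / R_total = 54.4 / 700.0 = 0.07771 A
P_R2 = I² × R2 = (0.07771)² × 349 = 2.108 W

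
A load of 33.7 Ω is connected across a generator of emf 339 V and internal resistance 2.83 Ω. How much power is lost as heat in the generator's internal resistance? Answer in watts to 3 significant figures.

Internal loss is I²r, with I set by the total series resistance r+R.
I = ε / (r + R) = 339 / (2.83 + 33.7) = 9.280 A
P_int = I² r = (9.280)² × 2.83 = 243.7 W

244 W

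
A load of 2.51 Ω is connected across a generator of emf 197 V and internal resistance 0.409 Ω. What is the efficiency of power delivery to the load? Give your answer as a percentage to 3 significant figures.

86.0 %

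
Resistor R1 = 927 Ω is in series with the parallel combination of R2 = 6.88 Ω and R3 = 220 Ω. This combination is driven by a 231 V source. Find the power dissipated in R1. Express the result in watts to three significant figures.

56.7 W

Collapse R2‖R3 to a single equivalent, reducing the network to two series elements.
R_p = (6.88×220)/(6.88+220) = 6.671 Ω
R_total = 927 + 6.671 = 933.7 Ω
I = V / R_total = 231 / 933.7 = 0.2474 A
R1 is in the main series path, so its power is I²R1.
P_R1 = (0.2474)² × 927 = 56.74 W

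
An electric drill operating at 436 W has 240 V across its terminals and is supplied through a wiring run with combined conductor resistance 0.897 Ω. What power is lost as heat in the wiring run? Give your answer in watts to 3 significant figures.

2.96 W

Line loss is just I²R for the cable — we know both I and R_line directly.
I = P / V = 436 / 240 = 1.817 A through the wiring run.
P_line = I² R_line = (1.817)² × 0.897 = 2.960 W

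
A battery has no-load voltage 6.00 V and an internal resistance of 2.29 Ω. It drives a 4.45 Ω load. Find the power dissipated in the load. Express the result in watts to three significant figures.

3.53 W

The internal resistance and the load are in series, so the same I flows through both; get I from ε/(r+R), then I²R for the load.
I = ε / (r + R) = 6.00 / (2.29 + 4.45) = 0.8902 A
P_load = I² R = (0.8902)² × 4.45 = 3.526 W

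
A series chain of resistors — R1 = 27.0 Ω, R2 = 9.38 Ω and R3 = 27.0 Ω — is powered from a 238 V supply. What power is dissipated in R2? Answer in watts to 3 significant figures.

The current is common to all series resistors; compute it, then apply P = I²R for the target.
R_total = 27.0 + 9.38 + 27.0 = 63.38 Ω
I = V / R_total = 238 / 63.38 = 3.755 A
P_R2 = I² × R2 = (3.755)² × 9.38 = 132.3 W

132 W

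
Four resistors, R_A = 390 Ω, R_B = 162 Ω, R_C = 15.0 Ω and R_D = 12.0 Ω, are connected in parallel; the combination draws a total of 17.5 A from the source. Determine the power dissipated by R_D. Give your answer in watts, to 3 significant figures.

1010 W

Parallel branches share V, not I — compute V via R_eq, then use V²/R for the target branch.
1/R_eq = 1/390 + 1/162 + 1/15.0 + 1/12.0 ⇒ R_eq = 6.300 Ω
V = I_total × R_eq = 17.50 × 6.300 = 110.2 V
P_R_D = V² / R_D = (110.2)² / 12.0 = 1013 W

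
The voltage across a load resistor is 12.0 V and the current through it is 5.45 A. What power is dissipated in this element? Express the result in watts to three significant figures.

V and I are known directly — P = V I, no intermediate step needed.
P = 12.0 V × 5.450 A = 65.40 W

65.4 W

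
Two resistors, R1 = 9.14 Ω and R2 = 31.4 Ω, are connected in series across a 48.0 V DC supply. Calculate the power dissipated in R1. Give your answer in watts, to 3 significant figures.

12.8 W

Since the resistors are in series they all carry the loop current I = V/R_total; the power in any one is I²R.
R_total = 9.14 + 31.4 = 40.54 Ω
I = V / R_total = 48.0 / 40.54 = 1.184 A
P_R1 = I² × R1 = (1.184)² × 9.14 = 12.81 W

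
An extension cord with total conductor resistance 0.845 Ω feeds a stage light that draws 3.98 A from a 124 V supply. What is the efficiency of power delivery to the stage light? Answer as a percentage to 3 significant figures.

97.3 %

The extension cord carries the full 3.98 A.
P_line = I² R_line = (3.980)² × 0.845 = 13.39 W
P_source = V I = 124 × 3.980 = 493.5 W; P_load = 480.1 W
η = P_load / P_source = 480.1 / 493.5 = 0.9729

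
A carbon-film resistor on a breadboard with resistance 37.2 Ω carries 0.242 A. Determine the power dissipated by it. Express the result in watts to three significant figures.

Knowing I and R, the power is just I²R — no need to find V first.
P = (0.2420 A)² × 37.2 Ω = 2.179 W

2.18 W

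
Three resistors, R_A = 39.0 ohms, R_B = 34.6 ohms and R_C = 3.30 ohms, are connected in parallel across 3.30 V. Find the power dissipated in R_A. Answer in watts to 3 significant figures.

0.279 W

R_A sits directly across the source, so P = V²/R with V = 3.30 V.
P_R_A = V² / R_A = (3.30)² / 39.0 Ω = 0.2792 W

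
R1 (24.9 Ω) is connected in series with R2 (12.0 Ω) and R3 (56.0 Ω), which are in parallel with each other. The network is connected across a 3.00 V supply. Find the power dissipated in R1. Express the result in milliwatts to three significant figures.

185 mW

Replace R2 and R3 with their parallel equivalent so the circuit becomes R1 in series with R_p.
R_p = (12.0×56.0)/(12.0+56.0) = 9.882 Ω
R_total = 24.9 + 9.882 = 34.78 Ω
I = V / R_total = 3.00 / 34.78 = 0.08625 A
All the current flows through R1; use P = I²R.
P_R1 = (0.08625)² × 24.9 = 0.1852 W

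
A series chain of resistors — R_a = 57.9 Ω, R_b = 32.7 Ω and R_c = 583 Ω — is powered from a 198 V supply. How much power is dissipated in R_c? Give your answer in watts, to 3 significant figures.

Series elements share the same current, so find I first, then use P = I²R.
R_total = 57.9 + 32.7 + 583 = 673.6 Ω
I = V / R_total = 198 / 673.6 = 0.2939 A
P_R_c = I² × R_c = (0.2939)² × 583 = 50.37 W

50.4 W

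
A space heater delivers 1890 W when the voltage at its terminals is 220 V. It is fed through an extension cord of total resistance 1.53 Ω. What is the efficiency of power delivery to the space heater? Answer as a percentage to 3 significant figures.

I = P / V = 1890 / 220 = 8.591 A through the extension cord.
P_line = I² R_line = (8.591)² × 1.53 = 112.9 W
P_source = P_load + P_line = 1890 + 112.9 = 2003 W
η = P_load / P_source = 1890 / 2003 = 0.9436

94.4 %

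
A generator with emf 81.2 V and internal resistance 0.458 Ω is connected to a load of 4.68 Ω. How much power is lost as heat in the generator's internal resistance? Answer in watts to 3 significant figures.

Internal loss is I²r, with I set by the total series resistance r+R.
I = ε / (r + R) = 81.2 / (0.458 + 4.68) = 15.80 A
P_int = I² r = (15.80)² × 0.458 = 114.4 W

114 W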